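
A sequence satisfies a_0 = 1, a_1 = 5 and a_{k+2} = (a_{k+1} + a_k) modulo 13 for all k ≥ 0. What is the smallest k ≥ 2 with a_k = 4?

We have a_0 = 1, a_1 = 5, a_2 = 6, a_3 = 11, a_4 = 4, a_5 = 2, a_6 = 6, a_7 = 8, a_8 = 1, a_9 = 9, a_{10} = 10, a_{11} = 6, a_{12} = 3, a_{13} = 9, a_{14} = 12, a_{15} = 8, a_{16} = 7, a_{17} = 2, a_{18} = 9, a_{19} = 11, a_{20} = 7, a_{21} = 5, a_{22} = 12, a_{23} = 4, a_{24} = 3, a_{25} = 7, a_{26} = 10, a_{27} = 4, a_{28} = 1, a_{29} = 5.
The sequence repeats with period 28.
The value 4 first appears (with k ≥ 2) at a_4.

4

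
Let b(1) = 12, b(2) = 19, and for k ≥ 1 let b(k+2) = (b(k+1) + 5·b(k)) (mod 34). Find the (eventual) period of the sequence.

48

b(1) = 12; b(2) = 19; b(3) = 11; b(4) = 4; b(5) = 25; b(6) = 11; b(7) = 0; b(8) = 21; b(9) = 21; b(10) = 24; b(11) = 27; b(12) = 11; b(13) = 10; b(14) = 31; b(15) = 13; b(16) = 32; b(17) = 29; b(18) = 19; b(19) = 28; b(20) = 21; b(21) = 25; b(22) = 28; b(23) = 17; b(24) = 21; b(25) = 4; b(26) = 7; b(27) = 27; b(28) = 28; b(29) = 27; b(30) = 31; b(31) = 30; b(32) = 15; b(33) = 29; b(34) = 2; b(35) = 11; b(36) = 21; b(37) = 8; b(38) = 11; b(39) = 17; b(40) = 4; b(41) = 21; b(42) = 7; b(43) = 10; b(44) = 11; b(45) = 27; b(46) = 14; b(47) = 13; b(48) = 15; b(49) = 12; b(50) = 19.
The sequence repeats with period 48.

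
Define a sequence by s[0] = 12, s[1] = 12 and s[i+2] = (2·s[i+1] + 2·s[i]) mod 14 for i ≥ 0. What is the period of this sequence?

Computing terms: s[0] = 12, s[1] = 12, s[2] = 6, s[3] = 8, s[4] = 0, s[5] = 2, s[6] = 4, s[7] = 12, s[8] = 4, s[9] = 4, s[10] = 2, s[11] = 12, s[12] = 0, s[13] = 10, s[14] = 6, s[15] = 4, s[16] = 6, s[17] = 6, s[18] = 10, s[19] = 4, s[20] = 0, s[21] = 8, s[22] = 2, s[23] = 6, s[24] = 2, s[25] = 2, s[26] = 8, s[27] = 6, s[28] = 0, s[29] = 12, s[30] = 10, s[31] = 2, s[32] = 10, s[33] = 10, s[34] = 12, s[35] = 2, s[36] = 0, s[37] = 4, s[38] = 8, s[39] = 10, s[40] = 8, s[41] = 8, s[42] = 4, s[43] = 10, s[44] = 0, s[45] = 6, s[46] = 12, s[47] = 8, s[48] = 12, s[49] = 12.
Since (s[48], s[49]) = (s[0], s[1]) = (12, 12) (two consecutive terms determine the rest), the sequence is periodic with period 48.

48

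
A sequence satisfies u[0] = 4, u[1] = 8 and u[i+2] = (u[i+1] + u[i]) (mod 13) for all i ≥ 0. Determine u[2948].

12

We have u[0] = 4, u[1] = 8, u[2] = 12, u[3] = 7, u[4] = 6, u[5] = 0, u[6] = 6, u[7] = 6, u[8] = 12, u[9] = 5, u[10] = 4, u[11] = 9, u[12] = 0, u[13] = 9, u[14] = 9, u[15] = 5, u[16] = 1, u[17] = 6, u[18] = 7, u[19] = 0, u[20] = 7, u[21] = 7, u[22] = 1, u[23] = 8, u[24] = 9, u[25] = 4, u[26] = 0, u[27] = 4, u[28] = 4, u[29] = 8.
The sequence repeats with period 28.
So u[2948] = u[0 + ((2948-0) mod 28)] = u[8] = 12.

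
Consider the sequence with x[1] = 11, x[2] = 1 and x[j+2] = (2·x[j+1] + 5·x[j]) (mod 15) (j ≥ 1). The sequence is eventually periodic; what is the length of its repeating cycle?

12

x[1] = 11, x[2] = 1, x[3] = 12, x[4] = 14, x[5] = 13, x[6] = 6, x[7] = 2, x[8] = 4, x[9] = 3, x[10] = 11, x[11] = 7, x[12] = 9, x[13] = 8, x[14] = 1, x[15] = 12.
Since (x[14], x[15]) = (x[2], x[3]) = (1, 12) (two consecutive terms determine the rest), the sequence is eventually periodic: after a pre-period of length 1 it cycles with period 12.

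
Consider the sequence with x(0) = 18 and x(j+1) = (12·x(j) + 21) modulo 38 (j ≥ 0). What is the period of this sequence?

6

Computing terms: x(0) = 18,  x(1) = 9,  x(2) = 15,  x(3) = 11,  x(4) = 1,  x(5) = 33,  x(6) = 37,  x(7) = 9.
Since x(7) = x(1) = 9, the sequence is eventually periodic: after a pre-period of length 1 it cycles with period 6.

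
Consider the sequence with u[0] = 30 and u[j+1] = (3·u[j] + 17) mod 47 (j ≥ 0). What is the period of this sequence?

We have u[0] = 30,  u[1] = 13,  u[2] = 9,  u[3] = 44,  u[4] = 8,  u[5] = 41,  u[6] = 46,  u[7] = 14,  u[8] = 12,  u[9] = 6,  u[10] = 35,  u[11] = 28,  u[12] = 7,  u[13] = 38,  u[14] = 37,  u[15] = 34,  u[16] = 25,  u[17] = 45,  u[18] = 11,  u[19] = 3,  u[20] = 26,  u[21] = 1,  u[22] = 20,  u[23] = 30.
The sequence repeats with period 23.

23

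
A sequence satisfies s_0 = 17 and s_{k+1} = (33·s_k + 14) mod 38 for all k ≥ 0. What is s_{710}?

Listing terms: s_0 = 17, s_1 = 5, s_2 = 27, s_3 = 31, s_4 = 11, s_5 = 35, s_6 = 29, s_7 = 21, s_8 = 23, s_9 = 13, s_{10} = 25, s_{11} = 3, s_{12} = 37, s_{13} = 19, s_{14} = 33, s_{15} = 1, s_{16} = 9, s_{17} = 7, s_{18} = 17.
Since s_{18} = s_0 = 17, the sequence is periodic with period 18.
(710 - 0) mod 18 = 8, so s_{710} = s_8 = 23.

23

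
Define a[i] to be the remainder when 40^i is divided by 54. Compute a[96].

Computing terms: a[1] = 40, a[2] = 34, a[3] = 10, a[4] = 22, a[5] = 16, a[6] = 46, a[7] = 4, a[8] = 52, a[9] = 28, a[10] = 40.
Since a[10] = a[1] = 40, the sequence is periodic with period 9.
(96 - 1) mod 9 = 5, so a[96] = a[6] = 46.

46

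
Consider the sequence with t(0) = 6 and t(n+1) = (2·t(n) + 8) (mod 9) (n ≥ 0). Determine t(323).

Listing terms: t(0) = 6, t(1) = 2, t(2) = 3, t(3) = 5, t(4) = 0, t(5) = 8, t(6) = 6.
Since t(6) = t(0) = 6, the sequence is periodic with period 6.
(323 - 0) mod 6 = 5, so t(323) = t(5) = 8.

8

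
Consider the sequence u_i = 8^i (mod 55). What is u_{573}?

28

We have u_1 = 8; u_2 = 9; u_3 = 17; u_4 = 26; u_5 = 43; u_6 = 14; u_7 = 2; u_8 = 16; u_9 = 18; u_{10} = 34; u_{11} = 52; u_{12} = 31; u_{13} = 28; u_{14} = 4; u_{15} = 32; u_{16} = 36; u_{17} = 13; u_{18} = 49; u_{19} = 7; u_{20} = 1; u_{21} = 8.
Since u_{21} = u_1 = 8, the sequence is periodic with period 20.
(573 - 1) mod 20 = 12, so u_{573} = u_{13} = 28.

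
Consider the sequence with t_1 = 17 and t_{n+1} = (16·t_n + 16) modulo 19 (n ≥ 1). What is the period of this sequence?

Computing terms: t_1 = 17, t_2 = 3, t_3 = 7, t_4 = 14, t_5 = 12, t_6 = 18, t_7 = 0, t_8 = 16, t_9 = 6, t_{10} = 17.
The sequence repeats with period 9.

9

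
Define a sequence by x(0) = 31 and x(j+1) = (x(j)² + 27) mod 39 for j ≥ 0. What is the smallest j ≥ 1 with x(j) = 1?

2

Computing terms: x(0) = 31, x(1) = 13, x(2) = 1, x(3) = 28, x(4) = 31.
The sequence repeats with period 4.
The value 1 first appears (with j ≥ 1) at x(2).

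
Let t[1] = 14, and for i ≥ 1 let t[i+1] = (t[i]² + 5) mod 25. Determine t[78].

Computing terms: t[1] = 14; t[2] = 1; t[3] = 6; t[4] = 16; t[5] = 11; t[6] = 1.
Since t[6] = t[2] = 1, the sequence is eventually periodic: after a pre-period of length 1 it cycles with period 4.
For i ≥ 2, t[i] depends only on (i - 2) mod 4. (78 - 2) mod 4 = 0, so t[78] = t[2] = 1.

1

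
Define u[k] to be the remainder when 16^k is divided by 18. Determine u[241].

16

We have u[0] = 1,  u[1] = 16,  u[2] = 4,  u[3] = 10,  u[4] = 16.
Since u[4] = u[1] = 16, the sequence is eventually periodic: after a pre-period of length 1 it cycles with period 3.
For k ≥ 1, u[k] depends only on (k - 1) mod 3. (241 - 1) mod 3 = 0, so u[241] = u[1] = 16.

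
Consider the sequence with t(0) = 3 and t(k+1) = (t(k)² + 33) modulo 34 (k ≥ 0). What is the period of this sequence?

We have t(0) = 3; t(1) = 8; t(2) = 29; t(3) = 24; t(4) = 31; t(5) = 8.
Since t(5) = t(1) = 8, the sequence is eventually periodic: after a pre-period of length 1 it cycles with period 4.

4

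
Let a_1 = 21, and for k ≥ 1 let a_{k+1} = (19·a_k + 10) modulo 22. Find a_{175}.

Listing terms: a_1 = 21; a_2 = 13; a_3 = 15; a_4 = 9; a_5 = 5; a_6 = 17; a_7 = 3; a_8 = 1; a_9 = 7; a_{10} = 11; a_{11} = 21.
Since a_{11} = a_1 = 21, the sequence is periodic with period 10.
(175 - 1) mod 10 = 4, so a_{175} = a_5 = 5.

5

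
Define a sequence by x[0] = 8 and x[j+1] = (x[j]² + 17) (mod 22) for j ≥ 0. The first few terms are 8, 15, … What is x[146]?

18

We have x[0] = 8; x[1] = 15; x[2] = 0; x[3] = 17; x[4] = 20; x[5] = 21; x[6] = 18; x[7] = 11; x[8] = 6; x[9] = 9; x[10] = 10; x[11] = 7; x[12] = 0.
Since x[12] = x[2] = 0, the sequence is eventually periodic: after a pre-period of length 2 it cycles with period 10.
For j ≥ 2, x[j] depends only on (j - 2) mod 10. (146 - 2) mod 10 = 4, so x[146] = x[6] = 18.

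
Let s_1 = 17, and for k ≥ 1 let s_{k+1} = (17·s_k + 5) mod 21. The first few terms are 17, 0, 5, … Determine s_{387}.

s_1 = 17, s_2 = 0, s_3 = 5, s_4 = 6, s_5 = 2, s_6 = 18, s_7 = 17.
Since s_7 = s_1 = 17, the sequence is periodic with period 6.
So s_{387} = s_{1 + ((387-1) mod 6)} = s_3 = 5.

5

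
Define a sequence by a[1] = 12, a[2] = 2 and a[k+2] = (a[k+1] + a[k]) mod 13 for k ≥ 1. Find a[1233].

12

a[1] = 12; a[2] = 2; a[3] = 1; a[4] = 3; a[5] = 4; a[6] = 7; a[7] = 11; a[8] = 5; a[9] = 3; a[10] = 8; a[11] = 11; a[12] = 6; a[13] = 4; a[14] = 10; a[15] = 1; a[16] = 11; a[17] = 12; a[18] = 10; a[19] = 9; a[20] = 6; a[21] = 2; a[22] = 8; a[23] = 10; a[24] = 5; a[25] = 2; a[26] = 7; a[27] = 9; a[28] = 3; a[29] = 12; a[30] = 2.
The sequence repeats with period 28.
(1233 - 1) mod 28 = 0, so a[1233] = a[1] = 12.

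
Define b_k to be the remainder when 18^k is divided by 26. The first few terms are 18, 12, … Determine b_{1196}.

14

b_1 = 18; b_2 = 12; b_3 = 8; b_4 = 14; b_5 = 18.
Since b_5 = b_1 = 18, the sequence is periodic with period 4.
So b_{1196} = b_{1 + ((1196-1) mod 4)} = b_4 = 14.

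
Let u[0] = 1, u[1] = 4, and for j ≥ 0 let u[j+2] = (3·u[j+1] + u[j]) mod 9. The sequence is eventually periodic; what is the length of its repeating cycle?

6

Computing terms: u[0] = 1; u[1] = 4; u[2] = 4; u[3] = 7; u[4] = 7; u[5] = 1; u[6] = 1; u[7] = 4.
The sequence repeats with period 6.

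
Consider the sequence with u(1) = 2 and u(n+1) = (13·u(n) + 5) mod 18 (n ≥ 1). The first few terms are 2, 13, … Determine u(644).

Listing terms: u(1) = 2, u(2) = 13, u(3) = 12, u(4) = 17, u(5) = 10, u(6) = 9, u(7) = 14, u(8) = 7, u(9) = 6, u(10) = 11, u(11) = 4, u(12) = 3, u(13) = 8, u(14) = 1, u(15) = 0, u(16) = 5, u(17) = 16, u(18) = 15, u(19) = 2.
Since u(19) = u(1) = 2, the sequence is periodic with period 18.
(644 - 1) mod 18 = 13, so u(644) = u(14) = 1.

1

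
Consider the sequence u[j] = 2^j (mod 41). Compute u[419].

21

u[1] = 2,  u[2] = 4,  u[3] = 8,  u[4] = 16,  u[5] = 32,  u[6] = 23,  u[7] = 5,  u[8] = 10,  u[9] = 20,  u[10] = 40,  u[11] = 39,  u[12] = 37,  u[13] = 33,  u[14] = 25,  u[15] = 9,  u[16] = 18,  u[17] = 36,  u[18] = 31,  u[19] = 21,  u[20] = 1,  u[21] = 2.
The sequence repeats with period 20.
So u[419] = u[1 + ((419-1) mod 20)] = u[19] = 21.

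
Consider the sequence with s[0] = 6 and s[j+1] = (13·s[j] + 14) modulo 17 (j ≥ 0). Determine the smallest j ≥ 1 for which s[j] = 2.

3

We have s[0] = 6,  s[1] = 7,  s[2] = 3,  s[3] = 2,  s[4] = 6.
The sequence repeats with period 4.
The value 2 first appears (with j ≥ 1) at s[3].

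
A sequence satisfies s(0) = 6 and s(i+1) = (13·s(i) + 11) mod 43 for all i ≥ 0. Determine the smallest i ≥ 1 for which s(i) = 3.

s(0) = 6, s(1) = 3, s(2) = 7, s(3) = 16, s(4) = 4, s(5) = 20, s(6) = 13, s(7) = 8, s(8) = 29, s(9) = 1, s(10) = 24, s(11) = 22, s(12) = 39, s(13) = 2, s(14) = 37, s(15) = 19, s(16) = 0, s(17) = 11, s(18) = 25, s(19) = 35, s(20) = 36, s(21) = 6.
Since s(21) = s(0) = 6, the sequence is periodic with period 21.
The value 3 first appears (with i ≥ 1) at s(1).

1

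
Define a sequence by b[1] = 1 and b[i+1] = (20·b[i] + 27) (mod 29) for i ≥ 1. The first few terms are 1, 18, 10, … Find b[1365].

We have b[1] = 1; b[2] = 18; b[3] = 10; b[4] = 24; b[5] = 14; b[6] = 17; b[7] = 19; b[8] = 1.
Since b[8] = b[1] = 1, the sequence is periodic with period 7.
So b[1365] = b[1 + ((1365-1) mod 7)] = b[7] = 19.

19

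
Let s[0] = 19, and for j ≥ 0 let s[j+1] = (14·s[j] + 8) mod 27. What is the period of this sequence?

6

s[0] = 19, s[1] = 4, s[2] = 10, s[3] = 13, s[4] = 1, s[5] = 22, s[6] = 19.
The sequence repeats with period 6.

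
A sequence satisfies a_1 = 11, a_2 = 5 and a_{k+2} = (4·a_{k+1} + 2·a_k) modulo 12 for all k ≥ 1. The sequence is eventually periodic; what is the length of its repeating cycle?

a_1 = 11, a_2 = 5, a_3 = 6, a_4 = 10, a_5 = 4, a_6 = 0, a_7 = 8, a_8 = 8, a_9 = 0, a_{10} = 4, a_{11} = 4, a_{12} = 0.
Since (a_{11}, a_{12}) = (a_5, a_6) = (4, 0) (two consecutive terms determine the rest), the sequence is eventually periodic: after a pre-period of length 4 it cycles with period 6.

6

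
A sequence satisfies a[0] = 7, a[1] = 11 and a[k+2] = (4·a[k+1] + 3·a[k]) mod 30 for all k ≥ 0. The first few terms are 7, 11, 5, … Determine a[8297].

23

Computing terms: a[0] = 7; a[1] = 11; a[2] = 5; a[3] = 23; a[4] = 17; a[5] = 17; a[6] = 29; a[7] = 17; a[8] = 5; a[9] = 11; a[10] = 29; a[11] = 29; a[12] = 23; a[13] = 29; a[14] = 5; a[15] = 17; a[16] = 23; a[17] = 23; a[18] = 11; a[19] = 23; a[20] = 5; a[21] = 29; a[22] = 11; a[23] = 11; a[24] = 17; a[25] = 11; a[26] = 5.
Since (a[25], a[26]) = (a[1], a[2]) = (11, 5) (two consecutive terms determine the rest), the sequence is eventually periodic: after a pre-period of length 1 it cycles with period 24.
For k ≥ 1, a[k] depends only on (k - 1) mod 24. (8297 - 1) mod 24 = 16, so a[8297] = a[17] = 23.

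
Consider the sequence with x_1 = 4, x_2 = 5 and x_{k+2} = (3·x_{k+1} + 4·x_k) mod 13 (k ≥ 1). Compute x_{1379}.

We have x_1 = 4,  x_2 = 5,  x_3 = 5,  x_4 = 9,  x_5 = 8,  x_6 = 8,  x_7 = 4,  x_8 = 5.
Since (x_7, x_8) = (x_1, x_2) = (4, 5) (two consecutive terms determine the rest), the sequence is periodic with period 6.
So x_{1379} = x_{1 + ((1379-1) mod 6)} = x_5 = 8.

8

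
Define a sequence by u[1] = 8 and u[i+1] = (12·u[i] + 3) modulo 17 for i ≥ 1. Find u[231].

u[1] = 8; u[2] = 14; u[3] = 1; u[4] = 15; u[5] = 13; u[6] = 6; u[7] = 7; u[8] = 2; u[9] = 10; u[10] = 4; u[11] = 0; u[12] = 3; u[13] = 5; u[14] = 12; u[15] = 11; u[16] = 16; u[17] = 8.
The sequence repeats with period 16.
So u[231] = u[1 + ((231-1) mod 16)] = u[7] = 7.

7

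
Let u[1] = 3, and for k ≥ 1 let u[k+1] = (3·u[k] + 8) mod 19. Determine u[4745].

Listing terms: u[1] = 3, u[2] = 17, u[3] = 2, u[4] = 14, u[5] = 12, u[6] = 6, u[7] = 7, u[8] = 10, u[9] = 0, u[10] = 8, u[11] = 13, u[12] = 9, u[13] = 16, u[14] = 18, u[15] = 5, u[16] = 4, u[17] = 1, u[18] = 11, u[19] = 3.
Since u[19] = u[1] = 3, the sequence is periodic with period 18.
So u[4745] = u[1 + ((4745-1) mod 18)] = u[11] = 13.

13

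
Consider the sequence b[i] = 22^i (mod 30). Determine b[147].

b[0] = 1,  b[1] = 22,  b[2] = 4,  b[3] = 28,  b[4] = 16,  b[5] = 22.
Since b[5] = b[1] = 22, the sequence is eventually periodic: after a pre-period of length 1 it cycles with period 4.
For i ≥ 1, b[i] depends only on (i - 1) mod 4. (147 - 1) mod 4 = 2, so b[147] = b[3] = 28.

28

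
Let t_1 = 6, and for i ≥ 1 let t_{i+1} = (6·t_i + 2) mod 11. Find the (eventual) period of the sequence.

10

Listing terms: t_1 = 6,  t_2 = 5,  t_3 = 10,  t_4 = 7,  t_5 = 0,  t_6 = 2,  t_7 = 3,  t_8 = 9,  t_9 = 1,  t_{10} = 8,  t_{11} = 6.
Since t_{11} = t_1 = 6, the sequence is periodic with period 10.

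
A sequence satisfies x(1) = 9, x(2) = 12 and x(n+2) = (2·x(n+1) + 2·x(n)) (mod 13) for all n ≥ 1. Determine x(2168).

12

Listing terms: x(1) = 9,  x(2) = 12,  x(3) = 3,  x(4) = 4,  x(5) = 1,  x(6) = 10,  x(7) = 9,  x(8) = 12.
The sequence repeats with period 6.
(2168 - 1) mod 6 = 1, so x(2168) = x(2) = 12.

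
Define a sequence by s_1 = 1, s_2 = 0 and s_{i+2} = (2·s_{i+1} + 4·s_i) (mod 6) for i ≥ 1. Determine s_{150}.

0

We have s_1 = 1,  s_2 = 0,  s_3 = 4,  s_4 = 2,  s_5 = 2,  s_6 = 0,  s_7 = 2,  s_8 = 4,  s_9 = 4,  s_{10} = 0,  s_{11} = 4.
Since (s_{10}, s_{11}) = (s_2, s_3) = (0, 4) (two consecutive terms determine the rest), the sequence is eventually periodic: after a pre-period of length 1 it cycles with period 8.
For i ≥ 2, s_i depends only on (i - 2) mod 8. (150 - 2) mod 8 = 4, so s_{150} = s_6 = 0.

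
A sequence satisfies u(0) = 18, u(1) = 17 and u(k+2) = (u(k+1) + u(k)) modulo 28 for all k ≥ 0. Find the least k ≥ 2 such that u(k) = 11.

11

Computing terms: u(0) = 18,  u(1) = 17,  u(2) = 7,  u(3) = 24,  u(4) = 3,  u(5) = 27,  u(6) = 2,  u(7) = 1,  u(8) = 3,  u(9) = 4,  u(10) = 7,  u(11) = 11,  u(12) = 18,  u(13) = 1,  u(14) = 19,  u(15) = 20,  u(16) = 11,  u(17) = 3,  u(18) = 14,  u(19) = 17,  u(20) = 3,  u(21) = 20,  u(22) = 23,  u(23) = 15,  u(24) = 10,  u(25) = 25,  u(26) = 7,  u(27) = 4,  u(28) = 11,  u(29) = 15,  u(30) = 26,  u(31) = 13,  u(32) = 11,  u(33) = 24,  u(34) = 7,  u(35) = 3,  u(36) = 10,  u(37) = 13,  u(38) = 23,  u(39) = 8,  u(40) = 3,  u(41) = 11,  u(42) = 14,  u(43) = 25,  u(44) = 11,  u(45) = 8,  u(46) = 19,  u(47) = 27,  u(48) = 18,  u(49) = 17.
Since (u(48), u(49)) = (u(0), u(1)) = (18, 17) (two consecutive terms determine the rest), the sequence is periodic with period 48.
The value 11 first appears (with k ≥ 2) at u(11).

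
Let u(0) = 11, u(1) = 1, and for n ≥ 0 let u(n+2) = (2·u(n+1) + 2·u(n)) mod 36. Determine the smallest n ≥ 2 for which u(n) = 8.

Listing terms: u(0) = 11,  u(1) = 1,  u(2) = 24,  u(3) = 14,  u(4) = 4,  u(5) = 0,  u(6) = 8,  u(7) = 16,  u(8) = 12,  u(9) = 20,  u(10) = 28,  u(11) = 24,  u(12) = 32,  u(13) = 4,  u(14) = 0.
Since (u(13), u(14)) = (u(4), u(5)) = (4, 0) (two consecutive terms determine the rest), the sequence is eventually periodic: after a pre-period of length 4 it cycles with period 9.
The value 8 first appears (with n ≥ 2) at u(6).

6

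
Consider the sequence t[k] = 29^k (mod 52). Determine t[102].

We have t[1] = 29; t[2] = 9; t[3] = 1; t[4] = 29.
The sequence repeats with period 3.
So t[102] = t[1 + ((102-1) mod 3)] = t[3] = 1.

1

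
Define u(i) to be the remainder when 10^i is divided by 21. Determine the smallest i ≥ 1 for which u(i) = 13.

Computing terms: u(0) = 1,  u(1) = 10,  u(2) = 16,  u(3) = 13,  u(4) = 4,  u(5) = 19,  u(6) = 1.
Since u(6) = u(0) = 1, the sequence is periodic with period 6.
The value 13 first appears (with i ≥ 1) at u(3).

3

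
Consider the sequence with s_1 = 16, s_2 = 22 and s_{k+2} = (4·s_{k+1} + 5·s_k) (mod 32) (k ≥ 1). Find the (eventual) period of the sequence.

8

s_1 = 16; s_2 = 22; s_3 = 8; s_4 = 14; s_5 = 0; s_6 = 6; s_7 = 24; s_8 = 30; s_9 = 16; s_{10} = 22.
Since (s_9, s_{10}) = (s_1, s_2) = (16, 22) (two consecutive terms determine the rest), the sequence is periodic with period 8.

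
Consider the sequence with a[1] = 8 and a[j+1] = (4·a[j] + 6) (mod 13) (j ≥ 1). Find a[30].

7

Computing terms: a[1] = 8, a[2] = 12, a[3] = 2, a[4] = 1, a[5] = 10, a[6] = 7, a[7] = 8.
Since a[7] = a[1] = 8, the sequence is periodic with period 6.
So a[30] = a[1 + ((30-1) mod 6)] = a[6] = 7.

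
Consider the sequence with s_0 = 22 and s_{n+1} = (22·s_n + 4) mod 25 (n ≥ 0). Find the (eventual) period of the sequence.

20

s_0 = 22,  s_1 = 13,  s_2 = 15,  s_3 = 9,  s_4 = 2,  s_5 = 23,  s_6 = 10,  s_7 = 24,  s_8 = 7,  s_9 = 8,  s_{10} = 5,  s_{11} = 14,  s_{12} = 12,  s_{13} = 18,  s_{14} = 0,  s_{15} = 4,  s_{16} = 17,  s_{17} = 3,  s_{18} = 20,  s_{19} = 19,  s_{20} = 22.
The sequence repeats with period 20.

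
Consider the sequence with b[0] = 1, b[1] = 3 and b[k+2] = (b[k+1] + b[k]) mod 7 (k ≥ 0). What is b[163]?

We have b[0] = 1; b[1] = 3; b[2] = 4; b[3] = 0; b[4] = 4; b[5] = 4; b[6] = 1; b[7] = 5; b[8] = 6; b[9] = 4; b[10] = 3; b[11] = 0; b[12] = 3; b[13] = 3; b[14] = 6; b[15] = 2; b[16] = 1; b[17] = 3.
The sequence repeats with period 16.
So b[163] = b[0 + ((163-0) mod 16)] = b[3] = 0.

0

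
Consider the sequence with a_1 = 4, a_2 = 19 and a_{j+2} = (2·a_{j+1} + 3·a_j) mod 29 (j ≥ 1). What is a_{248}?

26

Listing terms: a_1 = 4, a_2 = 19, a_3 = 21, a_4 = 12, a_5 = 0, a_6 = 7, a_7 = 14, a_8 = 20, a_9 = 24, a_{10} = 21, a_{11} = 27, a_{12} = 1, a_{13} = 25, a_{14} = 24, a_{15} = 7, a_{16} = 28, a_{17} = 19, a_{18} = 6, a_{19} = 11, a_{20} = 11, a_{21} = 26, a_{22} = 27, a_{23} = 16, a_{24} = 26, a_{25} = 13, a_{26} = 17, a_{27} = 15, a_{28} = 23, a_{29} = 4, a_{30} = 19.
Since (a_{29}, a_{30}) = (a_1, a_2) = (4, 19) (two consecutive terms determine the rest), the sequence is periodic with period 28.
So a_{248} = a_{1 + ((248-1) mod 28)} = a_{24} = 26.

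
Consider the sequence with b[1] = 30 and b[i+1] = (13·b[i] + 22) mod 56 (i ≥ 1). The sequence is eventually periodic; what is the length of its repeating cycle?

b[1] = 30, b[2] = 20, b[3] = 2, b[4] = 48, b[5] = 30.
Since b[5] = b[1] = 30, the sequence is periodic with period 4.

4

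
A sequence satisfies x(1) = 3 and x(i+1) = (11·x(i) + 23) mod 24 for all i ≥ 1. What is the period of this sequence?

x(1) = 3; x(2) = 8; x(3) = 15; x(4) = 20; x(5) = 3.
The sequence repeats with period 4.

4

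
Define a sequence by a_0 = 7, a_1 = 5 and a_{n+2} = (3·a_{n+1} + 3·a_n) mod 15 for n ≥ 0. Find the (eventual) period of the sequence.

Computing terms: a_0 = 7, a_1 = 5, a_2 = 6, a_3 = 3, a_4 = 12, a_5 = 0, a_6 = 6, a_7 = 3.
Since (a_6, a_7) = (a_2, a_3) = (6, 3) (two consecutive terms determine the rest), the sequence is eventually periodic: after a pre-period of length 2 it cycles with period 4.

4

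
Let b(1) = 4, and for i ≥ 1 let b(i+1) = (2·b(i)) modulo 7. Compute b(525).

2

Computing terms: b(1) = 4,  b(2) = 1,  b(3) = 2,  b(4) = 4.
Since b(4) = b(1) = 4, the sequence is periodic with period 3.
(525 - 1) mod 3 = 2, so b(525) = b(3) = 2.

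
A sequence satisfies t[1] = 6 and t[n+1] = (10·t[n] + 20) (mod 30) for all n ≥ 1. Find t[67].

Listing terms: t[1] = 6; t[2] = 20; t[3] = 10; t[4] = 0; t[5] = 20.
Since t[5] = t[2] = 20, the sequence is eventually periodic: after a pre-period of length 1 it cycles with period 3.
For n ≥ 2, t[n] depends only on (n - 2) mod 3. (67 - 2) mod 3 = 2, so t[67] = t[4] = 0.

0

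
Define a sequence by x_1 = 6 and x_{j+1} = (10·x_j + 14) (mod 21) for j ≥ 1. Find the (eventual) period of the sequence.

6

Listing terms: x_1 = 6,  x_2 = 11,  x_3 = 19,  x_4 = 15,  x_5 = 17,  x_6 = 16,  x_7 = 6.
The sequence repeats with period 6.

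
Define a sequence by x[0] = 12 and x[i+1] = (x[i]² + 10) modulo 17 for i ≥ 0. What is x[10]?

Computing terms: x[0] = 12; x[1] = 1; x[2] = 11; x[3] = 12.
The sequence repeats with period 3.
So x[10] = x[0 + ((10-0) mod 3)] = x[1] = 1.

1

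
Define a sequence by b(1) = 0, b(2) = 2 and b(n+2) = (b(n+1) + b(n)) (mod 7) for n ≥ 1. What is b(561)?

0

We have b(1) = 0, b(2) = 2, b(3) = 2, b(4) = 4, b(5) = 6, b(6) = 3, b(7) = 2, b(8) = 5, b(9) = 0, b(10) = 5, b(11) = 5, b(12) = 3, b(13) = 1, b(14) = 4, b(15) = 5, b(16) = 2, b(17) = 0, b(18) = 2.
Since (b(17), b(18)) = (b(1), b(2)) = (0, 2) (two consecutive terms determine the rest), the sequence is periodic with period 16.
(561 - 1) mod 16 = 0, so b(561) = b(1) = 0.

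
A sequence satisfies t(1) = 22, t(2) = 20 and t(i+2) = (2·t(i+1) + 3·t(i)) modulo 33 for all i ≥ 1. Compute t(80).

14

t(1) = 22; t(2) = 20; t(3) = 7; t(4) = 8; t(5) = 4; t(6) = 32; t(7) = 10; t(8) = 17; t(9) = 31; t(10) = 14; t(11) = 22; t(12) = 20.
Since (t(11), t(12)) = (t(1), t(2)) = (22, 20) (two consecutive terms determine the rest), the sequence is periodic with period 10.
So t(80) = t(1 + ((80-1) mod 10)) = t(10) = 14.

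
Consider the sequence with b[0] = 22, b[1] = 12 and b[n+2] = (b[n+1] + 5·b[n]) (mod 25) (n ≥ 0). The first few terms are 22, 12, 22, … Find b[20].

2

b[0] = 22,  b[1] = 12,  b[2] = 22,  b[3] = 7,  b[4] = 17,  b[5] = 2,  b[6] = 12,  b[7] = 22.
Since (b[6], b[7]) = (b[1], b[2]) = (12, 22) (two consecutive terms determine the rest), the sequence is eventually periodic: after a pre-period of length 1 it cycles with period 5.
For n ≥ 1, b[n] depends only on (n - 1) mod 5. (20 - 1) mod 5 = 4, so b[20] = b[5] = 2.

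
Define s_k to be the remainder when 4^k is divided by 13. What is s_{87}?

12

Computing terms: s_1 = 4,  s_2 = 3,  s_3 = 12,  s_4 = 9,  s_5 = 10,  s_6 = 1,  s_7 = 4.
The sequence repeats with period 6.
(87 - 1) mod 6 = 2, so s_{87} = s_3 = 12.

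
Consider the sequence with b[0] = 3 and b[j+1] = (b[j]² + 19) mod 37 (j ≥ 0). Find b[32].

We have b[0] = 3, b[1] = 28, b[2] = 26, b[3] = 29, b[4] = 9, b[5] = 26.
Since b[5] = b[2] = 26, the sequence is eventually periodic: after a pre-period of length 2 it cycles with period 3.
For j ≥ 2, b[j] depends only on (j - 2) mod 3. (32 - 2) mod 3 = 0, so b[32] = b[2] = 26.

26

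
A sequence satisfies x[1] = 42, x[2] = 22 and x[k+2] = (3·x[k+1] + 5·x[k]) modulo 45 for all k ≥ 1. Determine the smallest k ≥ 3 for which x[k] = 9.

Computing terms: x[1] = 42; x[2] = 22; x[3] = 6; x[4] = 38; x[5] = 9; x[6] = 37; x[7] = 21; x[8] = 23; x[9] = 39; x[10] = 7; x[11] = 36; x[12] = 8; x[13] = 24; x[14] = 22; x[15] = 6.
Since (x[14], x[15]) = (x[2], x[3]) = (22, 6) (two consecutive terms determine the rest), the sequence is eventually periodic: after a pre-period of length 1 it cycles with period 12.
The value 9 first appears (with k ≥ 3) at x[5].

5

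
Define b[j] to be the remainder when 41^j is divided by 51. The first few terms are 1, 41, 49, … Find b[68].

4

Listing terms: b[0] = 1,  b[1] = 41,  b[2] = 49,  b[3] = 20,  b[4] = 4,  b[5] = 11,  b[6] = 43,  b[7] = 29,  b[8] = 16,  b[9] = 44,  b[10] = 19,  b[11] = 14,  b[12] = 13,  b[13] = 23,  b[14] = 25,  b[15] = 5,  b[16] = 1.
The sequence repeats with period 16.
So b[68] = b[0 + ((68-0) mod 16)] = b[4] = 4.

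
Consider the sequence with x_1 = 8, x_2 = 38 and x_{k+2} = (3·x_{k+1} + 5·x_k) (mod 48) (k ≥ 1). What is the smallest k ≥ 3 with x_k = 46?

x_1 = 8, x_2 = 38, x_3 = 10, x_4 = 28, x_5 = 38, x_6 = 14, x_7 = 40, x_8 = 46, x_9 = 2, x_{10} = 44, x_{11} = 46, x_{12} = 22, x_{13} = 8, x_{14} = 38.
The sequence repeats with period 12.
The value 46 first appears (with k ≥ 3) at x_8.

8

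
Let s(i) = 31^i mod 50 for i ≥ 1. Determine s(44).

21

Computing terms: s(1) = 31, s(2) = 11, s(3) = 41, s(4) = 21, s(5) = 1, s(6) = 31.
Since s(6) = s(1) = 31, the sequence is periodic with period 5.
(44 - 1) mod 5 = 3, so s(44) = s(4) = 21.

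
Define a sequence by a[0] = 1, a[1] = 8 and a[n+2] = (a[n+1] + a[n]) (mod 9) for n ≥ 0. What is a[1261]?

1

Listing terms: a[0] = 1,  a[1] = 8,  a[2] = 0,  a[3] = 8,  a[4] = 8,  a[5] = 7,  a[6] = 6,  a[7] = 4,  a[8] = 1,  a[9] = 5,  a[10] = 6,  a[11] = 2,  a[12] = 8,  a[13] = 1,  a[14] = 0,  a[15] = 1,  a[16] = 1,  a[17] = 2,  a[18] = 3,  a[19] = 5,  a[20] = 8,  a[21] = 4,  a[22] = 3,  a[23] = 7,  a[24] = 1,  a[25] = 8.
Since (a[24], a[25]) = (a[0], a[1]) = (1, 8) (two consecutive terms determine the rest), the sequence is periodic with period 24.
(1261 - 0) mod 24 = 13, so a[1261] = a[13] = 1.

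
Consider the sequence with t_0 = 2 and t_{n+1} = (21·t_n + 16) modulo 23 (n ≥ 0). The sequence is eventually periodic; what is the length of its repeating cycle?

Computing terms: t_0 = 2,  t_1 = 12,  t_2 = 15,  t_3 = 9,  t_4 = 21,  t_5 = 20,  t_6 = 22,  t_7 = 18,  t_8 = 3,  t_9 = 10,  t_{10} = 19,  t_{11} = 1,  t_{12} = 14,  t_{13} = 11,  t_{14} = 17,  t_{15} = 5,  t_{16} = 6,  t_{17} = 4,  t_{18} = 8,  t_{19} = 0,  t_{20} = 16,  t_{21} = 7,  t_{22} = 2.
The sequence repeats with period 22.

22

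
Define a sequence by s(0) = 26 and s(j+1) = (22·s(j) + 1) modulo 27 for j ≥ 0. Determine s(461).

s(0) = 26; s(1) = 6; s(2) = 25; s(3) = 11; s(4) = 0; s(5) = 1; s(6) = 23; s(7) = 21; s(8) = 4; s(9) = 8; s(10) = 15; s(11) = 7; s(12) = 20; s(13) = 9; s(14) = 10; s(15) = 5; s(16) = 3; s(17) = 13; s(18) = 17; s(19) = 24; s(20) = 16; s(21) = 2; s(22) = 18; s(23) = 19; s(24) = 14; s(25) = 12; s(26) = 22; s(27) = 26.
The sequence repeats with period 27.
So s(461) = s(0 + ((461-0) mod 27)) = s(2) = 25.

25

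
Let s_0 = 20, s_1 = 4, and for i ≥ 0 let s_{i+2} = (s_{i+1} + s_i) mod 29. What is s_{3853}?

28

Listing terms: s_0 = 20,  s_1 = 4,  s_2 = 24,  s_3 = 28,  s_4 = 23,  s_5 = 22,  s_6 = 16,  s_7 = 9,  s_8 = 25,  s_9 = 5,  s_{10} = 1,  s_{11} = 6,  s_{12} = 7,  s_{13} = 13,  s_{14} = 20,  s_{15} = 4.
Since (s_{14}, s_{15}) = (s_0, s_1) = (20, 4) (two consecutive terms determine the rest), the sequence is periodic with period 14.
So s_{3853} = s_{0 + ((3853-0) mod 14)} = s_3 = 28.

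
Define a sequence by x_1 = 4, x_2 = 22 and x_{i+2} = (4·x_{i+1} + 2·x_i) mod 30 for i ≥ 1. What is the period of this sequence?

Listing terms: x_1 = 4,  x_2 = 22,  x_3 = 6,  x_4 = 8,  x_5 = 14,  x_6 = 12,  x_7 = 16,  x_8 = 28,  x_9 = 24,  x_{10} = 2,  x_{11} = 26,  x_{12} = 18,  x_{13} = 4,  x_{14} = 22.
The sequence repeats with period 12.

12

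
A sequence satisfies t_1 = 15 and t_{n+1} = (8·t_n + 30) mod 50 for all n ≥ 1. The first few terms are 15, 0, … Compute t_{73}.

We have t_1 = 15, t_2 = 0, t_3 = 30, t_4 = 20, t_5 = 40, t_6 = 0.
Since t_6 = t_2 = 0, the sequence is eventually periodic: after a pre-period of length 1 it cycles with period 4.
For n ≥ 2, t_n depends only on (n - 2) mod 4. (73 - 2) mod 4 = 3, so t_{73} = t_5 = 40.

40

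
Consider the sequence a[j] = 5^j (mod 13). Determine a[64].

We have a[1] = 5, a[2] = 12, a[3] = 8, a[4] = 1, a[5] = 5.
The sequence repeats with period 4.
So a[64] = a[1 + ((64-1) mod 4)] = a[4] = 1.

1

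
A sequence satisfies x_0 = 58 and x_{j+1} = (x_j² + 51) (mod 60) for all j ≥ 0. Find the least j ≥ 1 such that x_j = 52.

6

We have x_0 = 58, x_1 = 55, x_2 = 16, x_3 = 7, x_4 = 40, x_5 = 31, x_6 = 52, x_7 = 55.
Since x_7 = x_1 = 55, the sequence is eventually periodic: after a pre-period of length 1 it cycles with period 6.
The value 52 first appears (with j ≥ 1) at x_6.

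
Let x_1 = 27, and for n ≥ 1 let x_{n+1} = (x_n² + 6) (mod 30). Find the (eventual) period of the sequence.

Computing terms: x_1 = 27, x_2 = 15, x_3 = 21, x_4 = 27.
Since x_4 = x_1 = 27, the sequence is periodic with period 3.

3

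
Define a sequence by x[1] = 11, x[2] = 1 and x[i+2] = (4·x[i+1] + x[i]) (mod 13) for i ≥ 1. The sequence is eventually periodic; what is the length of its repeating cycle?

Computing terms: x[1] = 11; x[2] = 1; x[3] = 2; x[4] = 9; x[5] = 12; x[6] = 5; x[7] = 6; x[8] = 3; x[9] = 5; x[10] = 10; x[11] = 6; x[12] = 8; x[13] = 12; x[14] = 4; x[15] = 2; x[16] = 12; x[17] = 11; x[18] = 4; x[19] = 1; x[20] = 8; x[21] = 7; x[22] = 10; x[23] = 8; x[24] = 3; x[25] = 7; x[26] = 5; x[27] = 1; x[28] = 9; x[29] = 11; x[30] = 1.
Since (x[29], x[30]) = (x[1], x[2]) = (11, 1) (two consecutive terms determine the rest), the sequence is periodic with period 28.

28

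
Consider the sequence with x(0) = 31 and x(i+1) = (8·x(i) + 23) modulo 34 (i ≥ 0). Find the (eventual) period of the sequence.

Listing terms: x(0) = 31, x(1) = 33, x(2) = 15, x(3) = 7, x(4) = 11, x(5) = 9, x(6) = 27, x(7) = 1, x(8) = 31.
Since x(8) = x(0) = 31, the sequence is periodic with period 8.

8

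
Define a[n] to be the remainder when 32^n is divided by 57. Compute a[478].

25

We have a[0] = 1; a[1] = 32; a[2] = 55; a[3] = 50; a[4] = 4; a[5] = 14; a[6] = 49; a[7] = 29; a[8] = 16; a[9] = 56; a[10] = 25; a[11] = 2; a[12] = 7; a[13] = 53; a[14] = 43; a[15] = 8; a[16] = 28; a[17] = 41; a[18] = 1.
The sequence repeats with period 18.
So a[478] = a[0 + ((478-0) mod 18)] = a[10] = 25.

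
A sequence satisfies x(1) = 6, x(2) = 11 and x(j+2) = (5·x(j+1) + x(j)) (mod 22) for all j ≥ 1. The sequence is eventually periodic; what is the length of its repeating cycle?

x(1) = 6, x(2) = 11, x(3) = 17, x(4) = 8, x(5) = 13, x(6) = 7, x(7) = 4, x(8) = 5, x(9) = 7, x(10) = 18, x(11) = 9, x(12) = 19, x(13) = 16, x(14) = 11, x(15) = 5, x(16) = 14, x(17) = 9, x(18) = 15, x(19) = 18, x(20) = 17, x(21) = 15, x(22) = 4, x(23) = 13, x(24) = 3, x(25) = 6, x(26) = 11.
Since (x(25), x(26)) = (x(1), x(2)) = (6, 11) (two consecutive terms determine the rest), the sequence is periodic with period 24.

24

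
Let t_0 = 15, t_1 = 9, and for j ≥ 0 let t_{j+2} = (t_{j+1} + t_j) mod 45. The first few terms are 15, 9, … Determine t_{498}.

6

We have t_0 = 15,  t_1 = 9,  t_2 = 24,  t_3 = 33,  t_4 = 12,  t_5 = 0,  t_6 = 12,  t_7 = 12,  t_8 = 24,  t_9 = 36,  t_{10} = 15,  t_{11} = 6,  t_{12} = 21,  t_{13} = 27,  t_{14} = 3,  t_{15} = 30,  t_{16} = 33,  t_{17} = 18,  t_{18} = 6,  t_{19} = 24,  t_{20} = 30,  t_{21} = 9,  t_{22} = 39,  t_{23} = 3,  t_{24} = 42,  t_{25} = 0,  t_{26} = 42,  t_{27} = 42,  t_{28} = 39,  t_{29} = 36,  t_{30} = 30,  t_{31} = 21,  t_{32} = 6,  t_{33} = 27,  t_{34} = 33,  t_{35} = 15,  t_{36} = 3,  t_{37} = 18,  t_{38} = 21,  t_{39} = 39,  t_{40} = 15,  t_{41} = 9.
The sequence repeats with period 40.
So t_{498} = t_{0 + ((498-0) mod 40)} = t_{18} = 6.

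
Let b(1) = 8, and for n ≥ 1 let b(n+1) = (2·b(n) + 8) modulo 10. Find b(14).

b(1) = 8,  b(2) = 4,  b(3) = 6,  b(4) = 0,  b(5) = 8.
Since b(5) = b(1) = 8, the sequence is periodic with period 4.
So b(14) = b(1 + ((14-1) mod 4)) = b(2) = 4.

4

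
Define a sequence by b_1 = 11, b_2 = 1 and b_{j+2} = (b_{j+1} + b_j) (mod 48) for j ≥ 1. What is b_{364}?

13

Listing terms: b_1 = 11, b_2 = 1, b_3 = 12, b_4 = 13, b_5 = 25, b_6 = 38, b_7 = 15, b_8 = 5, b_9 = 20, b_{10} = 25, b_{11} = 45, b_{12} = 22, b_{13} = 19, b_{14} = 41, b_{15} = 12, b_{16} = 5, b_{17} = 17, b_{18} = 22, b_{19} = 39, b_{20} = 13, b_{21} = 4, b_{22} = 17, b_{23} = 21, b_{24} = 38, b_{25} = 11, b_{26} = 1.
Since (b_{25}, b_{26}) = (b_1, b_2) = (11, 1) (two consecutive terms determine the rest), the sequence is periodic with period 24.
(364 - 1) mod 24 = 3, so b_{364} = b_4 = 13.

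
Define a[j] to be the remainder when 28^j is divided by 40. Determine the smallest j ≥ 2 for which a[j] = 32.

a[1] = 28; a[2] = 24; a[3] = 32; a[4] = 16; a[5] = 8; a[6] = 24.
Since a[6] = a[2] = 24, the sequence is eventually periodic: after a pre-period of length 1 it cycles with period 4.
The value 32 first appears (with j ≥ 2) at a[3].

3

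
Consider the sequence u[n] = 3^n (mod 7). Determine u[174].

We have u[0] = 1; u[1] = 3; u[2] = 2; u[3] = 6; u[4] = 4; u[5] = 5; u[6] = 1.
The sequence repeats with period 6.
So u[174] = u[0 + ((174-0) mod 6)] = u[0] = 1.

1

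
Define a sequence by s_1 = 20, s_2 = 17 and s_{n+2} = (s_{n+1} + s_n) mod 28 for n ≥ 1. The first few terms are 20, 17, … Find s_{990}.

Computing terms: s_1 = 20, s_2 = 17, s_3 = 9, s_4 = 26, s_5 = 7, s_6 = 5, s_7 = 12, s_8 = 17, s_9 = 1, s_{10} = 18, s_{11} = 19, s_{12} = 9, s_{13} = 0, s_{14} = 9, s_{15} = 9, s_{16} = 18, s_{17} = 27, s_{18} = 17, s_{19} = 16, s_{20} = 5, s_{21} = 21, s_{22} = 26, s_{23} = 19, s_{24} = 17, s_{25} = 8, s_{26} = 25, s_{27} = 5, s_{28} = 2, s_{29} = 7, s_{30} = 9, s_{31} = 16, s_{32} = 25, s_{33} = 13, s_{34} = 10, s_{35} = 23, s_{36} = 5, s_{37} = 0, s_{38} = 5, s_{39} = 5, s_{40} = 10, s_{41} = 15, s_{42} = 25, s_{43} = 12, s_{44} = 9, s_{45} = 21, s_{46} = 2, s_{47} = 23, s_{48} = 25, s_{49} = 20, s_{50} = 17.
The sequence repeats with period 48.
So s_{990} = s_{1 + ((990-1) mod 48)} = s_{30} = 9.

9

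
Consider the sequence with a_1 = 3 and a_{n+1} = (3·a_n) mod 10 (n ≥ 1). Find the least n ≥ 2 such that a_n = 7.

Listing terms: a_1 = 3, a_2 = 9, a_3 = 7, a_4 = 1, a_5 = 3.
Since a_5 = a_1 = 3, the sequence is periodic with period 4.
The value 7 first appears (with n ≥ 2) at a_3.

3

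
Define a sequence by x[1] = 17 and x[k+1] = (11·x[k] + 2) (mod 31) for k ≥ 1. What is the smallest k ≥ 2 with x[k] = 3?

We have x[1] = 17, x[2] = 3, x[3] = 4, x[4] = 15, x[5] = 12, x[6] = 10, x[7] = 19, x[8] = 25, x[9] = 29, x[10] = 11, x[11] = 30, x[12] = 22, x[13] = 27, x[14] = 20, x[15] = 5, x[16] = 26, x[17] = 9, x[18] = 8, x[19] = 28, x[20] = 0, x[21] = 2, x[22] = 24, x[23] = 18, x[24] = 14, x[25] = 1, x[26] = 13, x[27] = 21, x[28] = 16, x[29] = 23, x[30] = 7, x[31] = 17.
Since x[31] = x[1] = 17, the sequence is periodic with period 30.
The value 3 first appears (with k ≥ 2) at x[2].

2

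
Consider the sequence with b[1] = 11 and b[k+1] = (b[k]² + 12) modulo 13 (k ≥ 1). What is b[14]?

b[1] = 11, b[2] = 3, b[3] = 8, b[4] = 11.
The sequence repeats with period 3.
(14 - 1) mod 3 = 1, so b[14] = b[2] = 3.

3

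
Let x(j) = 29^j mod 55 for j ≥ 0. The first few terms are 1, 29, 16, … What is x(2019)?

19

Computing terms: x(0) = 1, x(1) = 29, x(2) = 16, x(3) = 24, x(4) = 36, x(5) = 54, x(6) = 26, x(7) = 39, x(8) = 31, x(9) = 19, x(10) = 1.
Since x(10) = x(0) = 1, the sequence is periodic with period 10.
(2019 - 0) mod 10 = 9, so x(2019) = x(9) = 19.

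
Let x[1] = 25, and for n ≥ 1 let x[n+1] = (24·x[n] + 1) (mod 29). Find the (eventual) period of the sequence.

7

Computing terms: x[1] = 25,  x[2] = 21,  x[3] = 12,  x[4] = 28,  x[5] = 6,  x[6] = 0,  x[7] = 1,  x[8] = 25.
The sequence repeats with period 7.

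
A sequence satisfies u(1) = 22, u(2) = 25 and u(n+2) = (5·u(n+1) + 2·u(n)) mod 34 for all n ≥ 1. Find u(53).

We have u(1) = 22, u(2) = 25, u(3) = 33, u(4) = 11, u(5) = 19, u(6) = 15, u(7) = 11, u(8) = 17, u(9) = 5, u(10) = 25, u(11) = 33.
Since (u(10), u(11)) = (u(2), u(3)) = (25, 33) (two consecutive terms determine the rest), the sequence is eventually periodic: after a pre-period of length 1 it cycles with period 8.
For n ≥ 2, u(n) depends only on (n - 2) mod 8. (53 - 2) mod 8 = 3, so u(53) = u(5) = 19.

19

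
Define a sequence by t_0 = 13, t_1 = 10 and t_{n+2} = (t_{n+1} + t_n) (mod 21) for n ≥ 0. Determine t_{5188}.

14

Computing terms: t_0 = 13, t_1 = 10, t_2 = 2, t_3 = 12, t_4 = 14, t_5 = 5, t_6 = 19, t_7 = 3, t_8 = 1, t_9 = 4, t_{10} = 5, t_{11} = 9, t_{12} = 14, t_{13} = 2, t_{14} = 16, t_{15} = 18, t_{16} = 13, t_{17} = 10.
The sequence repeats with period 16.
So t_{5188} = t_{0 + ((5188-0) mod 16)} = t_4 = 14.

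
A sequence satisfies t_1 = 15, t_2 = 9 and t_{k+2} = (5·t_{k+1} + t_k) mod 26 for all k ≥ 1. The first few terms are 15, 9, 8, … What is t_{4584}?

Computing terms: t_1 = 15, t_2 = 9, t_3 = 8, t_4 = 23, t_5 = 19, t_6 = 14, t_7 = 11, t_8 = 17, t_9 = 18, t_{10} = 3, t_{11} = 7, t_{12} = 12, t_{13} = 15, t_{14} = 9.
Since (t_{13}, t_{14}) = (t_1, t_2) = (15, 9) (two consecutive terms determine the rest), the sequence is periodic with period 12.
So t_{4584} = t_{1 + ((4584-1) mod 12)} = t_{12} = 12.

12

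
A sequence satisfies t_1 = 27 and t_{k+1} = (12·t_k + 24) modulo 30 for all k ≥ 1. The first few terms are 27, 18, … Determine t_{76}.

24

We have t_1 = 27,  t_2 = 18,  t_3 = 0,  t_4 = 24,  t_5 = 12,  t_6 = 18.
Since t_6 = t_2 = 18, the sequence is eventually periodic: after a pre-period of length 1 it cycles with period 4.
For k ≥ 2, t_k depends only on (k - 2) mod 4. (76 - 2) mod 4 = 2, so t_{76} = t_4 = 24.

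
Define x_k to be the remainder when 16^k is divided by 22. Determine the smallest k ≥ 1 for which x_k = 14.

Listing terms: x_0 = 1; x_1 = 16; x_2 = 14; x_3 = 4; x_4 = 20; x_5 = 12; x_6 = 16.
Since x_6 = x_1 = 16, the sequence is eventually periodic: after a pre-period of length 1 it cycles with period 5.
The value 14 first appears (with k ≥ 1) at x_2.

2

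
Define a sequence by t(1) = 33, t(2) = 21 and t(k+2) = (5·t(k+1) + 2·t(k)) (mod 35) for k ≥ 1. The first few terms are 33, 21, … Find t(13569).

3

Listing terms: t(1) = 33; t(2) = 21; t(3) = 31; t(4) = 22; t(5) = 32; t(6) = 29; t(7) = 34; t(8) = 18; t(9) = 18; t(10) = 21; t(11) = 1; t(12) = 12; t(13) = 27; t(14) = 19; t(15) = 9; t(16) = 13; t(17) = 13; t(18) = 21; t(19) = 26; t(20) = 32; t(21) = 2; t(22) = 4; t(23) = 24; t(24) = 23; t(25) = 23; t(26) = 21; t(27) = 11; t(28) = 27; t(29) = 17; t(30) = 34; t(31) = 29; t(32) = 3; t(33) = 3; t(34) = 21; t(35) = 6; t(36) = 2; t(37) = 22; t(38) = 9; t(39) = 19; t(40) = 8; t(41) = 8; t(42) = 21; t(43) = 16; t(44) = 17; t(45) = 12; t(46) = 24; t(47) = 4; t(48) = 33; t(49) = 33; t(50) = 21.
The sequence repeats with period 48.
So t(13569) = t(1 + ((13569-1) mod 48)) = t(33) = 3.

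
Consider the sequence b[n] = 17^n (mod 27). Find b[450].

Computing terms: b[1] = 17, b[2] = 19, b[3] = 26, b[4] = 10, b[5] = 8, b[6] = 1, b[7] = 17.
The sequence repeats with period 6.
(450 - 1) mod 6 = 5, so b[450] = b[6] = 1.

1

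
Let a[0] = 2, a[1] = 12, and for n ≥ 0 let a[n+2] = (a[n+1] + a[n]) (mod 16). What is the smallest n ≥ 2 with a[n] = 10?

3

We have a[0] = 2,  a[1] = 12,  a[2] = 14,  a[3] = 10,  a[4] = 8,  a[5] = 2,  a[6] = 10,  a[7] = 12,  a[8] = 6,  a[9] = 2,  a[10] = 8,  a[11] = 10,  a[12] = 2,  a[13] = 12.
Since (a[12], a[13]) = (a[0], a[1]) = (2, 12) (two consecutive terms determine the rest), the sequence is periodic with period 12.
The value 10 first appears (with n ≥ 2) at a[3].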